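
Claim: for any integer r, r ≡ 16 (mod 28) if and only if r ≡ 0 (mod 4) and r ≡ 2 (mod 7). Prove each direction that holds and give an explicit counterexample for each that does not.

Both implications hold.

(→) Suppose r ≡ 16 (mod 28); write r = 28j + 16. Since 4 ∣ 28, reducing mod 4 gives r ≡ 16 ≡ 0 (mod 4); since 7 ∣ 28, reducing mod 7 gives r ≡ 16 ≡ 2 (mod 7).

(←) Conversely, if r ≡ 0 (mod 4) and r ≡ 2 (mod 7), then by the Chinese remainder theorem r ≡ 16 (mod 28). This is exactly r ≡ 16 (mod 28).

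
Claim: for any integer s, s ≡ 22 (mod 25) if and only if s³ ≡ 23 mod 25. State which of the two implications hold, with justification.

(⇒) Suppose s ≡ 22 (mod 25). Write s = 25j + 22. Then (25j + 22)³ = 15625j³ + 41250j² + 36300j + 10648 = 25(625j³ + 1650j² + 1452j + 425) + 23, so s³ ≡ 23 (mod 25).

(⇐) Conversely, suppose s³ ≡ 23 (mod 25). The only residue r in {0, …, 24} with r³ ≡ 23 (mod 25) is r = 22, so s ≡ 22 (mod 25).

Equivalent; both directions hold.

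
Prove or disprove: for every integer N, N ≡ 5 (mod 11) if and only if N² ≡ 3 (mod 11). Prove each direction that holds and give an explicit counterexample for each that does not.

Only the forward implication holds.

(⇒) Suppose N ≡ 5 (mod 11). Write N = 11j + 5. Then (11j + 5)² = 121j² + 110j + 25 = 11(11j² + 10j + 2) + 3, so N² ≡ 3 (mod 11).

(⇐) This fails: take N = 6. Then 6² = 36 ≡ 3 (mod 11), yet 6 ≡ 6 (mod 11), not 5.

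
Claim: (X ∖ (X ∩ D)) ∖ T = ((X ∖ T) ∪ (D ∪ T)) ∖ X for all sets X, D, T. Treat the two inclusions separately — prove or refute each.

(⟹) This inclusion fails. Take X = {1}, D = ∅, T = ∅; then 1 ∈ (X ∖ (X ∩ D)) ∖ T but 1 ∉ ((X ∖ T) ∪ (D ∪ T)) ∖ X.

(⟸) This inclusion fails. Take X = ∅, D = {1}, T = ∅; then 1 ∈ ((X ∖ T) ∪ (D ∪ T)) ∖ X but 1 ∉ (X ∖ (X ∩ D)) ∖ T.

Neither inclusion holds.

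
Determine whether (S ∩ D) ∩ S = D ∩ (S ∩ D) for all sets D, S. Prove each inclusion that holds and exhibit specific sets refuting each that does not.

Both inclusions hold.

(⊇) Let x ∈ D ∩ (S ∩ D). Then x ∈ D ∩ S, from which x ∈ (S ∩ D) ∩ S.

(⊆) Let x ∈ (S ∩ D) ∩ S. Then x ∈ D ∩ S, from which x ∈ D ∩ (S ∩ D).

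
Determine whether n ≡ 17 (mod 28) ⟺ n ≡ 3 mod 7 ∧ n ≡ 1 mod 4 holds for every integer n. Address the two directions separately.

Both implications hold.

(⇒) Suppose n ≡ 17 (mod 28); write n = 28j + 17. Since 7 ∣ 28, reducing mod 7 gives n ≡ 17 ≡ 3 (mod 7); since 4 ∣ 28, reducing mod 4 gives n ≡ 17 ≡ 1 (mod 4).

(⇐) Conversely, if n ≡ 3 (mod 7) and n ≡ 1 (mod 4), then by the Chinese remainder theorem n ≡ 17 (mod 28). This is exactly n ≡ 17 (mod 28).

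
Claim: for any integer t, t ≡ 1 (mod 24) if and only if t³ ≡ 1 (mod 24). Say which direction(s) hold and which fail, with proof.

Forward direction. Suppose t ≡ 1 (mod 24). Write t = 24j + 1. Then (24j + 1)³ = 13824j³ + 1728j² + 72j + 1 = 24(576j³ + 72j² + 3j) + 1, so t³ ≡ 1 (mod 24).

Converse. Suppose t³ ≡ 1 (mod 24). The only residue r in {0, …, 23} with r³ ≡ 1 (mod 24) is r = 1, so t ≡ 1 (mod 24).

The biconditional holds.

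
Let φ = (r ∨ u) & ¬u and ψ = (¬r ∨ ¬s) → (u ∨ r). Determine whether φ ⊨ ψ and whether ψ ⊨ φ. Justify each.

(→) Assume the antecedent. If u is true, the antecedent cannot hold. If u is false, the antecedent forces (u = F, r = T, s = F) or (u = F, r = T, s = T), and (¬r ∨ ¬s) → (u ∨ r) holds there. Either way (¬r ∨ ¬s) → (u ∨ r) holds.

(←) This fails. Under u = T, r = F, s = F, the left side is false but the right side is true.

(⇒) holds; (⇐) fails.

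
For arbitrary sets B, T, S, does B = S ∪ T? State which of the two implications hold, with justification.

(⊆) fails and (⊇) fails.

(⟹) This inclusion fails. Take B = {1}, T = ∅, S = ∅; then 1 ∈ B but 1 ∉ S ∪ T.

(⟸) This inclusion fails. Take B = ∅, T = {1}, S = ∅; then 1 ∈ S ∪ T but 1 ∉ B.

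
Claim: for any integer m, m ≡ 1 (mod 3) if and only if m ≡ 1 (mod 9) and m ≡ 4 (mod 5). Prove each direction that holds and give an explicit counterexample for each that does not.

(⟹) This fails: m = 1 gives 1 ≡ 1 (mod 3) but 1 ≡ 1 (mod 5), so the conjunction on the right does not hold.

(⟸) Conversely, if m ≡ 1 (mod 9) and m ≡ 4 (mod 5), then by the Chinese remainder theorem m ≡ 19 (mod 45). Since 19 ≡ 1 (mod 3) and 3 ∣ 45, we get m ≡ 1 (mod 3).

Not equivalent: only (⇐) holds.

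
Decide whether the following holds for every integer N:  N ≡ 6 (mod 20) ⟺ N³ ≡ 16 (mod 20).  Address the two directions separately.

Forward direction. Suppose N ≡ 6 (mod 20). Write N = 20j + 6. Then (20j + 6)³ = 8000j³ + 7200j² + 2160j + 216 = 20(400j³ + 360j² + 108j + 10) + 16, so N³ ≡ 16 (mod 20).

Converse. This fails: take N = 16. Then 16³ = 4096 ≡ 16 (mod 20), yet 16 ≡ 16 (mod 20), not 6.

The forward direction holds; the converse fails.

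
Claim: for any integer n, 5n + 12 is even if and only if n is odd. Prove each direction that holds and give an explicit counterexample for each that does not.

(⇒) This fails: n = 4 gives 5n + 12 = 32, which is even, but 4 is even, not odd.

(⇐) This also fails: n = 1 is odd, but 5n + 12 = 17 is odd, not even.

(⇒) fails and (⇐) fails.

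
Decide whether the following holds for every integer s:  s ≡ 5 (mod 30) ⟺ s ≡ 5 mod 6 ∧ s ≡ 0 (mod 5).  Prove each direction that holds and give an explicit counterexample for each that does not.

Both directions hold.

[⇒] Suppose s ≡ 5 (mod 30); write s = 30j + 5. Since 6 ∣ 30, reducing mod 6 gives s ≡ 5 (mod 6); since 5 ∣ 30, reducing mod 5 gives s ≡ 5 ≡ 0 (mod 5).

[⇐] Conversely, if s ≡ 5 (mod 6) and s ≡ 0 (mod 5), then by the Chinese remainder theorem s ≡ 5 (mod 30). This is exactly s ≡ 5 (mod 30).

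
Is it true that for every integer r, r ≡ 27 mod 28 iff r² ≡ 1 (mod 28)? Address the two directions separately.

(⟹) Suppose r ≡ 27 mod 28. Write r = 28j + 27. Then (28j + 27)² = 784j² + 1512j + 729 = 28(28j² + 54j + 26) + 1, so r² ≡ 1 (mod 28).

(⟸) This fails: take r = 1. Then 1² = 1 ≡ 1 (mod 28), yet 1 ≡ 1 (mod 28), not 27.

Only the forward direction holds.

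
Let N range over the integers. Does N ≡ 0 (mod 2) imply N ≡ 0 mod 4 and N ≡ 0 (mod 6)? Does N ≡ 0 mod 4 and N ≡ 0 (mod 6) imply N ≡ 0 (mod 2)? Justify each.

[⇒] This fails: N = 2 gives 2 ≡ 0 (mod 2) but 2 ≡ 2 (mod 4), so the conjunction on the right does not hold.

[⇐] Conversely, if N ≡ 0 (mod 4) and N ≡ 0 (mod 6), then by the Chinese remainder theorem N ≡ 0 (mod 12). Since 0 ≡ 0 (mod 2) and 2 ∣ 12, we get N ≡ 0 (mod 2).

Only the converse holds.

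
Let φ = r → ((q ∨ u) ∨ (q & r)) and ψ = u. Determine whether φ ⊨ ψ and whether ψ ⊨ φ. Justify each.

(⇒) This fails. Under r = F, q = F, u = F, the left side is true but the right side is false.

(⇐) Assume the antecedent. If r is true, the antecedent forces (r = T, q = F, u = T) or (r = T, q = T, u = T), and r → ((q ∨ u) ∨ (q & r)) holds there. If r is false, r → ((q ∨ u) ∨ (q & r)) reduces to true regardless of the other variables. Either way r → ((q ∨ u) ∨ (q & r)) holds.

The forward direction fails; the converse holds.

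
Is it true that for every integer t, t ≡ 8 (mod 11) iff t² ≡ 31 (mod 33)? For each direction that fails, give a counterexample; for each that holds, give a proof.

(⇒) This fails: take t = 30. Then 30 ≡ 8 (mod 11), but 30² = 900 ≡ 9 (mod 33), not 31.

(⇐) This fails: take t = 14. Then 14² = 196 ≡ 31 (mod 33), yet 14 ≡ 3 (mod 11), not 8.

(⇒) fails and (⇐) fails.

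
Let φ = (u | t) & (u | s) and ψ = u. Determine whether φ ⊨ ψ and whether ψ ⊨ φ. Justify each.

Not equivalent: only (⇐) holds.

(⟹) This fails. Under s = T, t = T, u = F, the left side is true but the right side is false.

(⟸) Assume the antecedent. If s is true, the antecedent forces (s = T, t = F, u = T) or (s = T, t = T, u = T), and (u | t) & (u | s) holds there. If s is false, the antecedent forces (s = F, t = F, u = T) or (s = F, t = T, u = T), and (u | t) & (u | s) holds there. Either way (u | t) & (u | s) holds.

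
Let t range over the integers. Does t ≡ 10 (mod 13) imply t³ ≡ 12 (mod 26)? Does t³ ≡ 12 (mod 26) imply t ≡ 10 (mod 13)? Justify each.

Both directions fail.

(⟹) This fails: take t = 23. Then 23 ≡ 10 (mod 13), but 23³ = 12167 ≡ 25 (mod 26), not 12.

(⟸) This fails: take t = 4. Then 4³ = 64 ≡ 12 (mod 26), yet 4 ≡ 4 (mod 13), not 10.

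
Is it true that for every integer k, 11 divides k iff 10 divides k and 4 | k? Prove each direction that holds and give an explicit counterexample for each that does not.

(⟹) This fails: take k = 11. Certainly 11 ∣ 11, but 10 ∤ 11.

(⟸) This fails: take k = 20. Both 10 ∣ 20 and 4 ∣ 20, yet 20 is not a multiple of 11 (since 20 = 1·11 + 9), so 11 ∤ 20.

Both directions fail.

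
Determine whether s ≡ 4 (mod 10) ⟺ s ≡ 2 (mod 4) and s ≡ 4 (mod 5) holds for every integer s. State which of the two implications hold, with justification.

[⇒] This fails: s = 4 gives 4 ≡ 4 (mod 10) but 4 ≡ 0 (mod 4), so the conjunction on the right does not hold.

[⇐] Conversely, if s ≡ 2 (mod 4) and s ≡ 4 (mod 5), then by the Chinese remainder theorem s ≡ 14 (mod 20). Since 14 ≡ 4 (mod 10) and 10 ∣ 20, we get s ≡ 4 (mod 10).

Not equivalent: only (⇐) holds.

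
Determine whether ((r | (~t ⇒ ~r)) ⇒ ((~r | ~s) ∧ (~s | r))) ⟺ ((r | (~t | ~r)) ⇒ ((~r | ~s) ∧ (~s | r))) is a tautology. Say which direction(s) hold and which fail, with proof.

(⟹) Assume the antecedent. If r is true, the antecedent forces (r = T, t = F, s = F) or (r = T, t = T, s = F), and the consequent holds there. If r is false, the antecedent forces (r = F, t = F, s = F) or (r = F, t = T, s = F), and the consequent holds there. Either way the consequent holds.

(⟸) Assume the antecedent. If r is true, the antecedent forces (r = T, t = F, s = F) or (r = T, t = T, s = F), and the consequent holds there. If r is false, the antecedent forces (r = F, t = F, s = F) or (r = F, t = T, s = F), and the consequent holds there. Either way the consequent holds.

Both implications hold.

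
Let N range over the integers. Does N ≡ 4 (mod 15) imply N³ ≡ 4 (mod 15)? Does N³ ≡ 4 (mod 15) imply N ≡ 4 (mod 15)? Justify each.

Both implications hold.

(→) Suppose N ≡ 4 (mod 15). Write N = 15j + 4. Then (15j + 4)³ = 3375j³ + 2700j² + 720j + 64 = 15(225j³ + 180j² + 48j + 4) + 4, so N³ ≡ 4 (mod 15).

(←) Conversely, suppose N³ ≡ 4 (mod 15). The only residue r in {0, …, 14} with r³ ≡ 4 (mod 15) is r = 4, so N ≡ 4 (mod 15).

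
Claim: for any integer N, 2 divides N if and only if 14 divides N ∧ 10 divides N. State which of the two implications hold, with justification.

Converse. Suppose 14 ∣ N and 10 ∣ N. Any common multiple of 14 and 10 is a multiple of their lcm; here lcm(14, 10) = 14·10/gcd(14, 10) = 140/2 = 70, so 70 ∣ N. Since 2 ∣ 70, it follows that 2 ∣ N.

Forward direction. This fails: take N = 2. Certainly 2 ∣ 2, but 14 ∤ 2.

(⇒) fails; (⇐) holds.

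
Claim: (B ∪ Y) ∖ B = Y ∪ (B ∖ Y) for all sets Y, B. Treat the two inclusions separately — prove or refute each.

(⊇) This inclusion fails. Take Y = ∅, B = {1}; then 1 ∈ Y ∪ (B ∖ Y) but 1 ∉ (B ∪ Y) ∖ B.

(⊆) Let x ∈ (B ∪ Y) ∖ B. Then x ∈ Y and x ∉ B, from which x ∈ Y ∪ (B ∖ Y).

The sets are not equal: only the forward inclusion holds.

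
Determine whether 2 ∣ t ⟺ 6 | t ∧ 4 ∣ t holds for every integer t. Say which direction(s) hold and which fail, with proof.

(←) Suppose 6 ∣ t and 4 ∣ t. Any common multiple of 6 and 4 is a multiple of their lcm; here lcm(6, 4) = 6·4/gcd(6, 4) = 24/2 = 12, so 12 ∣ t. Since 2 ∣ 12, it follows that 2 ∣ t.

(→) This fails: take t = 2. Certainly 2 ∣ 2, but 6 ∤ 2.

(⇒) fails; (⇐) holds.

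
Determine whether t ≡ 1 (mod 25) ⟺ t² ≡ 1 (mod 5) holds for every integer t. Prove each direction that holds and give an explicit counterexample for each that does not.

(⇒) holds; (⇐) fails.

(⟸) This fails: take t = 4. Then 4² = 16 ≡ 1 (mod 5), yet 4 ≡ 4 (mod 25), not 1.

(⟹) Suppose t ≡ 1 (mod 25). Then t² ≡ 1² = 1 (mod 25), and since 5 ∣ 25, also t² ≡ 1 (mod 5).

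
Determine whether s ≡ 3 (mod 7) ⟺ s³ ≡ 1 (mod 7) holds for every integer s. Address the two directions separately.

Both directions fail.

(⟹) This fails: take s = 3. Then 3 ≡ 3 (mod 7), but 3³ = 27 ≡ 6 (mod 7), not 1.

(⟸) This fails: take s = 1. Then 1³ = 1 ≡ 1 (mod 7), yet 1 ≡ 1 (mod 7), not 3.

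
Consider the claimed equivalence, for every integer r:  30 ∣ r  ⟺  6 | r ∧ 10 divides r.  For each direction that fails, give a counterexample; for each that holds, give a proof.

(⟹) If 30 ∣ r, write r = 30q. Since 30 = 5·6, r = 6·(5q), so 6 ∣ r; and since 30 = 3·10, r = 10·(3q), so 10 ∣ r.

(⟸) Suppose 6 ∣ r and 10 ∣ r. Any common multiple of 6 and 10 is a multiple of their lcm; here lcm(6, 10) = 6·10/gcd(6, 10) = 60/2 = 30, so 30 ∣ r.

Both implications hold.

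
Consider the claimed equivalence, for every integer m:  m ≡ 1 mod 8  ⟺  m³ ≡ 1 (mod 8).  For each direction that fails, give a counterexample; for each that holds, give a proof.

(⇒) Suppose m ≡ 1 mod 8. Write m = 8j + 1. Then (8j + 1)³ = 512j³ + 192j² + 24j + 1 = 8(64j³ + 24j² + 3j) + 1, so m³ ≡ 1 (mod 8).

(⇐) Conversely, suppose m³ ≡ 1 (mod 8). The only residue r in {0, …, 7} with r³ ≡ 1 (mod 8) is r = 1, so m ≡ 1 (mod 8).

The biconditional holds.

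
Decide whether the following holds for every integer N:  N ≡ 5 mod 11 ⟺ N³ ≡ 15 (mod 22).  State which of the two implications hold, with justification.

(⇒) This fails: take N = 16. Then 16 ≡ 5 (mod 11), but 16³ = 4096 ≡ 4 (mod 22), not 15.

(⇐) Conversely, the residues r modulo 22 with r³ ≡ 15 (mod 22) are exactly {5}, and each is ≡ 5 (mod 11).

Only the converse holds.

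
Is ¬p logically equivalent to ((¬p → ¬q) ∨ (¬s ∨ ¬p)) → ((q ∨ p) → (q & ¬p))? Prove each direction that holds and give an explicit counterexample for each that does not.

Equivalent; both directions hold.

(⟸) Assume the antecedent. If p is true, the antecedent cannot hold. If p is false, ¬p reduces to true regardless of the other variables. Either way ¬p holds.

(⟹) Assume the antecedent. If p is true, the antecedent cannot hold. If p is false, the consequent reduces to true regardless of the other variables. Either way the consequent holds.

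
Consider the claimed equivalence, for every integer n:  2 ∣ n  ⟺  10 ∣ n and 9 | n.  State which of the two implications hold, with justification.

The forward direction fails; the converse holds.

[⇐] Suppose 10 ∣ n and 9 ∣ n. Any common multiple of 10 and 9 is a multiple of their lcm; here gcd(10, 9) = 1, so lcm(10, 9) = 10·9 = 90, so 90 ∣ n. Since 2 ∣ 90, it follows that 2 ∣ n.

[⇒] This fails: take n = 2. Certainly 2 ∣ 2, but 10 ∤ 2.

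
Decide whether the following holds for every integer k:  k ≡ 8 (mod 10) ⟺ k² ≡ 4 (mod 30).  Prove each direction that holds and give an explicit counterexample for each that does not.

(⟹) This fails: take k = 18. Then 18 ≡ 8 (mod 10), but 18² = 324 ≡ 24 (mod 30), not 4.

(⟸) This fails: take k = 2. Then 2² = 4 ≡ 4 (mod 30), yet 2 ≡ 2 (mod 10), not 8.

Neither implication holds.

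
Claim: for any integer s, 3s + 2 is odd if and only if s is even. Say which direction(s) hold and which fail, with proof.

Both directions fail.

Forward direction. This fails: s = 7 gives 3s + 2 = 23, which is odd, but 7 is odd, not even.

Converse. This also fails: s = 2 is even, but 3s + 2 = 8 is even, not odd.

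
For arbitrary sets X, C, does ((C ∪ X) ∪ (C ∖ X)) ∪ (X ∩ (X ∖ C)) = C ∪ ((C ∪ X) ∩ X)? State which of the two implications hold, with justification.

(⊆) Let x ∈ ((C ∪ X) ∪ (C ∖ X)) ∪ (X ∩ (X ∖ C)). Then either x ∈ X and x ∉ C; or x ∈ C and x ∉ X; or x ∈ X ∩ C. In each case x ∈ C ∪ ((C ∪ X) ∩ X), so ((C ∪ X) ∪ (C ∖ X)) ∪ (X ∩ (X ∖ C)) ⊆ C ∪ ((C ∪ X) ∩ X).

(⊇) Let x ∈ C ∪ ((C ∪ X) ∩ X). Then either x ∈ X and x ∉ C; or x ∈ C and x ∉ X; or x ∈ X ∩ C. In each case x ∈ ((C ∪ X) ∪ (C ∖ X)) ∪ (X ∩ (X ∖ C)), so C ∪ ((C ∪ X) ∩ X) ⊆ ((C ∪ X) ∪ (C ∖ X)) ∪ (X ∩ (X ∖ C)).

Both inclusions hold.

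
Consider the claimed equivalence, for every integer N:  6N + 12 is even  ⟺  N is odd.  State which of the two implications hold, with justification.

(⇒) fails; (⇐) holds.

[⇒] This fails: take N = 6. Then 6N + 12 = 48, which is even, yet N = 6 is even, not odd.

[⇐] Suppose N is odd. Since 6 is even, 6N is even for every N, so 6N + 12 has the same parity as 12, which is even. Hence 6N + 12 is even.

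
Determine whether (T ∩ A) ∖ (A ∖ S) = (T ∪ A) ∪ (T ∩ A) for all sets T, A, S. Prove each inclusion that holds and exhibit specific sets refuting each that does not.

(⊆) holds; (⊇) fails.

(⟹) Let x ∈ (T ∩ A) ∖ (A ∖ S). Then x ∈ T ∩ A ∩ S, from which x ∈ (T ∪ A) ∪ (T ∩ A).

(⟸) This inclusion fails. Take T = {1}, A = ∅, S = ∅; then 1 ∈ (T ∪ A) ∪ (T ∩ A) but 1 ∉ (T ∩ A) ∖ (A ∖ S).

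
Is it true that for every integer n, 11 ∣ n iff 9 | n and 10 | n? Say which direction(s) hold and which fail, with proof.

Forward direction. This fails: take n = 11. Certainly 11 ∣ 11, but 9 ∤ 11.

Converse. This fails: take n = 90. Both 9 ∣ 90 and 10 ∣ 90, yet 90 is not a multiple of 11 (since 90 = 8·11 + 2), so 11 ∤ 90.

(⇒) fails and (⇐) fails.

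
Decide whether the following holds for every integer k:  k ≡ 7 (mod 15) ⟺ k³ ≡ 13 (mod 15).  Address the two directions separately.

The biconditional holds.

(→) Suppose k ≡ 7 (mod 15). Write k = 15j + 7. Then (15j + 7)³ = 3375j³ + 4725j² + 2205j + 343 = 15(225j³ + 315j² + 147j + 22) + 13, so k³ ≡ 13 (mod 15).

(←) Conversely, suppose k³ ≡ 13 (mod 15). The only residue r in {0, …, 14} with r³ ≡ 13 (mod 15) is r = 7, so k ≡ 7 (mod 15).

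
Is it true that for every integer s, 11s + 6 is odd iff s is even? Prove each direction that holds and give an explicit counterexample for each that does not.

(⟹) This fails: s = 5 gives 11s + 6 = 61, which is odd, but 5 is odd, not even.

(⟸) This also fails: s = 4 is even, but 11s + 6 = 50 is even, not odd.

Neither direction holds.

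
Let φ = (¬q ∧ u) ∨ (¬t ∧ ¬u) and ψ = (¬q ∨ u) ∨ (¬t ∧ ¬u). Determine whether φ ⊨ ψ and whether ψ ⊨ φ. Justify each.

(⇒) holds; (⇐) fails.

Forward direction. Assume the antecedent. If u is true, (¬q ∨ u) ∨ (¬t ∧ ¬u) reduces to true regardless of the other variables. If u is false, the antecedent forces (u = F, t = F, q = F) or (u = F, t = F, q = T), and (¬q ∨ u) ∨ (¬t ∧ ¬u) holds there. Either way (¬q ∨ u) ∨ (¬t ∧ ¬u) holds.

Converse. This fails. Under u = F, t = T, q = F, the left side is false but the right side is true.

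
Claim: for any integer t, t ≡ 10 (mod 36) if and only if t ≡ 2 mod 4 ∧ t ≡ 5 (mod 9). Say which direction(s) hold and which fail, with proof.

(→) This fails: t = 10 gives 10 ≡ 10 (mod 36) but 10 ≡ 1 (mod 9), so the conjunction on the right does not hold.

(←) This fails: t = 14 satisfies both congruences on the right (14 ≡ 2 mod 4 and 14 ≡ 5 mod 9) yet 14 ≡ 14 (mod 36), not 10.

(⇒) fails and (⇐) fails.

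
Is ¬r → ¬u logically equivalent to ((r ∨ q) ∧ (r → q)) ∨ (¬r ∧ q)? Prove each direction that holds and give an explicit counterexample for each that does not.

Neither direction holds.

(⟹) This fails. Under u = F, r = F, q = F, the left side is true but the right side is false.

(⟸) This fails. Under u = T, r = F, q = T, the left side is false but the right side is true.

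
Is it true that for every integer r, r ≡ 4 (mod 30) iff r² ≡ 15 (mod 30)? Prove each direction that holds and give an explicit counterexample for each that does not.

Neither implication holds.

(⟹) This fails: take r = 4. Then 4 ≡ 4 (mod 30), but 4² = 16 ≡ 16 (mod 30), not 15.

(⟸) This fails: take r = 15. Then 15² = 225 ≡ 15 (mod 30), yet 15 ≡ 15 (mod 30), not 4.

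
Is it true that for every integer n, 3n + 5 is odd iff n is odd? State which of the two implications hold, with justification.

(⇒) This fails: n = 6 gives 3n + 5 = 23, which is odd, but 6 is even, not odd.

(⇐) This also fails: n = 3 is odd, but 3n + 5 = 14 is even, not odd.

Neither implication holds.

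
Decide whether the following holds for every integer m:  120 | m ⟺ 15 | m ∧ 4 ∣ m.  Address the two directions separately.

Only the forward direction holds.

(⇒) If 120 ∣ m, write m = 120q. Since 120 = 8·15, m = 15·(8q), so 15 ∣ m; and since 120 = 30·4, m = 4·(30q), so 4 ∣ m.

(⇐) This fails: take m = 60. Both 15 ∣ 60 and 4 ∣ 60, yet 60 is not a multiple of 120 (since 60 = 0·120 + 60), so 120 ∤ 60.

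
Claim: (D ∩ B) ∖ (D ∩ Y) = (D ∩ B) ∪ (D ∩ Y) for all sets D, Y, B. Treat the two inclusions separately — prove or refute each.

The sets are not equal: only the forward inclusion holds.

Reverse inclusion. This inclusion fails. Take D = {1}, Y = {1}, B = ∅; then 1 ∈ (D ∩ B) ∪ (D ∩ Y) but 1 ∉ (D ∩ B) ∖ (D ∩ Y).

Forward inclusion. Let x ∈ (D ∩ B) ∖ (D ∩ Y). Then x ∈ D ∩ B and x ∉ Y, from which x ∈ (D ∩ B) ∪ (D ∩ Y).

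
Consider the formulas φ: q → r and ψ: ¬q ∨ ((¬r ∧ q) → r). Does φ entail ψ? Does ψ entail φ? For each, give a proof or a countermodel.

Forward direction. Assume the antecedent. If r is true, ¬q ∨ ((¬r ∧ q) → r) reduces to true regardless of the other variables. If r is false, the antecedent forces (r = F, q = F), and ¬q ∨ ((¬r ∧ q) → r) holds there. Either way ¬q ∨ ((¬r ∧ q) → r) holds.

Converse. Assume the antecedent. If r is true, q → r reduces to true regardless of the other variables. If r is false, the antecedent forces (r = F, q = F), and q → r holds there. Either way q → r holds.

Both implications hold.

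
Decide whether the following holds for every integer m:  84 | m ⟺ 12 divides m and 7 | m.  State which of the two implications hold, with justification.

(⟹) If 84 ∣ m, write m = 84q. Since 84 = 7·12, m = 12·(7q), so 12 ∣ m; and since 84 = 12·7, m = 7·(12q), so 7 ∣ m.

(⟸) Suppose 12 ∣ m and 7 ∣ m. Any common multiple of 12 and 7 is a multiple of their lcm; here gcd(12, 7) = 1, so lcm(12, 7) = 12·7 = 84, so 84 ∣ m.

Both directions hold; the statement is true.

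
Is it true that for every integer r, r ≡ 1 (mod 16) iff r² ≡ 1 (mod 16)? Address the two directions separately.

[⇒] Suppose r ≡ 1 (mod 16). Write r = 16j + 1. Then (16j + 1)² = 256j² + 32j + 1 = 16(16j² + 2j) + 1, so r² ≡ 1 (mod 16).

[⇐] This fails: take r = 7. Then 7² = 49 ≡ 1 (mod 16), yet 7 ≡ 7 (mod 16), not 1.

(⇒) holds; (⇐) fails.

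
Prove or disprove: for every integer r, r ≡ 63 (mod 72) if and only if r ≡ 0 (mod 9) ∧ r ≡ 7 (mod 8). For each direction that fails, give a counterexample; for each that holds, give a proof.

(⇒) Suppose r ≡ 63 (mod 72); write r = 72j + 63. Since 9 ∣ 72, reducing mod 9 gives r ≡ 63 ≡ 0 (mod 9); since 8 ∣ 72, reducing mod 8 gives r ≡ 63 ≡ 7 (mod 8).

(⇐) Conversely, if r ≡ 0 (mod 9) and r ≡ 7 (mod 8), then by the Chinese remainder theorem r ≡ 63 (mod 72). This is exactly r ≡ 63 (mod 72).

Both implications hold.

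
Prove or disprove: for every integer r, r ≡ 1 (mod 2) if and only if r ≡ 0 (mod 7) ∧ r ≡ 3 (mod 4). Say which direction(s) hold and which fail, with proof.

(←) If r ≡ 0 (mod 7) and r ≡ 3 (mod 4), then by the Chinese remainder theorem r ≡ 7 (mod 28). Since 7 ≡ 1 (mod 2) and 2 ∣ 28, we get r ≡ 1 (mod 2).

(→) This fails: r = 1 gives 1 ≡ 1 (mod 2) but 1 ≡ 1 (mod 7), so the conjunction on the right does not hold.

Only the reverse direction holds.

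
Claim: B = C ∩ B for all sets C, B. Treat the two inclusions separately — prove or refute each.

(⟹) This inclusion fails. Take C = ∅, B = {1}; then 1 ∈ B but 1 ∉ C ∩ B.

(⟸) Let x ∈ C ∩ B. Then x ∈ C ∩ B, from which x ∈ B.

Only the reverse inclusion holds.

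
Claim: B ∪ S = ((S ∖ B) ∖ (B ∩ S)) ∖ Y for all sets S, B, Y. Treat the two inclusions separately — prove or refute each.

Reverse inclusion. Let x ∈ ((S ∖ B) ∖ (B ∩ S)) ∖ Y. Then x ∈ S and x ∉ B, Y, from which x ∈ B ∪ S.

Forward inclusion. This inclusion fails. Take S = ∅, B = {1}, Y = ∅; then 1 ∈ B ∪ S but 1 ∉ ((S ∖ B) ∖ (B ∩ S)) ∖ Y.

The sets are not equal: only the reverse inclusion holds.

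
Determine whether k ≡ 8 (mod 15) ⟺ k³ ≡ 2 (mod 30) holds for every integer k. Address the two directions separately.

Not equivalent: only (⇐) holds.

[⇒] This fails: take k = 23. Then 23 ≡ 8 (mod 15), but 23³ = 12167 ≡ 17 (mod 30), not 2.

[⇐] Conversely, the residues r modulo 30 with r³ ≡ 2 (mod 30) are exactly {8}, and each is ≡ 8 (mod 15).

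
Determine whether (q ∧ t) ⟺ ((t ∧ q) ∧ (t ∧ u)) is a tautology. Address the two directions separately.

(→) This fails. Under t = T, u = F, q = T, the left side is true but the right side is false.

(←) Assume the antecedent. If t is true, the antecedent forces (t = T, u = T, q = T), and q ∧ t holds there. If t is false, the antecedent cannot hold. Either way q ∧ t holds.

The forward direction fails; the converse holds.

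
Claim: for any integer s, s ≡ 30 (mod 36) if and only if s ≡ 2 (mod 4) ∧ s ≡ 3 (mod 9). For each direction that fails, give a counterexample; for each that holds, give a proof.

Both directions hold; the statement is true.

(⟹) Suppose s ≡ 30 (mod 36); write s = 36j + 30. Since 4 ∣ 36, reducing mod 4 gives s ≡ 30 ≡ 2 (mod 4); since 9 ∣ 36, reducing mod 9 gives s ≡ 30 ≡ 3 (mod 9).

(⟸) Conversely, if s ≡ 2 (mod 4) and s ≡ 3 (mod 9), then by the Chinese remainder theorem s ≡ 30 (mod 36). This is exactly s ≡ 30 (mod 36).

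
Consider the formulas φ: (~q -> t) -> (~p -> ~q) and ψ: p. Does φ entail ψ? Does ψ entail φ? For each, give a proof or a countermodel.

Only the reverse direction holds.

[⇐] Assume the antecedent. If p is true, (~q -> t) -> (~p -> ~q) reduces to true regardless of the other variables. If p is false, the antecedent cannot hold. Either way (~q -> t) -> (~p -> ~q) holds.

[⇒] This fails. Under p = F, t = F, q = F, the left side is true but the right side is false.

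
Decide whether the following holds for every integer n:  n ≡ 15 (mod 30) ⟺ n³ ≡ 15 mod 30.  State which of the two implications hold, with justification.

(⟹) Suppose n ≡ 15 (mod 30). Write n = 30j + 15. Then (30j + 15)³ = 27000j³ + 40500j² + 20250j + 3375 = 30(900j³ + 1350j² + 675j + 112) + 15, so n³ ≡ 15 (mod 30).

(⟸) Conversely, suppose n³ ≡ 15 (mod 30). The only residue r in {0, …, 29} with r³ ≡ 15 (mod 30) is r = 15, so n ≡ 15 (mod 30).

Both directions hold; the statement is true.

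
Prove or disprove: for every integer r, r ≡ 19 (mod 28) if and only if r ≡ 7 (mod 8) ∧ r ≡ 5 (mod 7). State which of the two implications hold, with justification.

Forward direction. This fails: r = 19 gives 19 ≡ 19 (mod 28) but 19 ≡ 3 (mod 8), so the conjunction on the right does not hold.

Converse. If r ≡ 7 (mod 8) and r ≡ 5 (mod 7), then by the Chinese remainder theorem r ≡ 47 (mod 56). Since 47 ≡ 19 (mod 28) and 28 ∣ 56, we get r ≡ 19 (mod 28).

Not equivalent: only (⇐) holds.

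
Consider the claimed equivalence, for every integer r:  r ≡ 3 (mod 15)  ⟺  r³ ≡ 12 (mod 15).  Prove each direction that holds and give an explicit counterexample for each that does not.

(⇒) Suppose r ≡ 3 (mod 15). Write r = 15j + 3. Then (15j + 3)³ = 3375j³ + 2025j² + 405j + 27 = 15(225j³ + 135j² + 27j + 1) + 12, so r³ ≡ 12 (mod 15).

(⇐) Conversely, suppose r³ ≡ 12 (mod 15). The only residue r in {0, …, 14} with r³ ≡ 12 (mod 15) is r = 3, so r ≡ 3 (mod 15).

Equivalent; both directions hold.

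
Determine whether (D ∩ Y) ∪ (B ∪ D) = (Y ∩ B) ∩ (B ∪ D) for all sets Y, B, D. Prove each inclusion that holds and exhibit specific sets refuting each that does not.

Forward inclusion. This inclusion fails. Take Y = ∅, B = {1}, D = ∅; then 1 ∈ (D ∩ Y) ∪ (B ∪ D) but 1 ∉ (Y ∩ B) ∩ (B ∪ D).

Reverse inclusion. Let x ∈ (Y ∩ B) ∩ (B ∪ D). Then either x ∈ Y ∩ B and x ∉ D; or x ∈ Y ∩ B ∩ D. In each case x ∈ (D ∩ Y) ∪ (B ∪ D), so (Y ∩ B) ∩ (B ∪ D) ⊆ (D ∩ Y) ∪ (B ∪ D).

(⊆) fails; (⊇) holds.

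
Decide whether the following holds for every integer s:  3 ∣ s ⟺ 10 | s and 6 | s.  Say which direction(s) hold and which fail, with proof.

(⇒) fails; (⇐) holds.

Forward direction. This fails: take s = 3. Certainly 3 ∣ 3, but 10 ∤ 3.

Converse. Suppose 10 ∣ s and 6 ∣ s. Any common multiple of 10 and 6 is a multiple of their lcm; here lcm(10, 6) = 10·6/gcd(10, 6) = 60/2 = 30, so 30 ∣ s. Since 3 ∣ 30, it follows that 3 ∣ s.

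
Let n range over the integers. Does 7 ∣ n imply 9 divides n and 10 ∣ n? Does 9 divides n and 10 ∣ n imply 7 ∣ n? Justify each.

Neither implication holds.

(→) This fails: take n = 7. Certainly 7 ∣ 7, but 9 ∤ 7.

(←) This fails: take n = 90. Both 9 ∣ 90 and 10 ∣ 90, yet 90 is not a multiple of 7 (since 90 = 12·7 + 6), so 7 ∤ 90.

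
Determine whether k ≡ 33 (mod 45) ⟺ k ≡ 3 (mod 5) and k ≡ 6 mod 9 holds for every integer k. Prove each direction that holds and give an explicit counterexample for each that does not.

The biconditional holds.

(→) Suppose k ≡ 33 (mod 45); write k = 45j + 33. Since 5 ∣ 45, reducing mod 5 gives k ≡ 33 ≡ 3 (mod 5); since 9 ∣ 45, reducing mod 9 gives k ≡ 33 ≡ 6 (mod 9).

(←) Conversely, if k ≡ 3 (mod 5) and k ≡ 6 (mod 9), then by the Chinese remainder theorem k ≡ 33 (mod 45). This is exactly k ≡ 33 (mod 45).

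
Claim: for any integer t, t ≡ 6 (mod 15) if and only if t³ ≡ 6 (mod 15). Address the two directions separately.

Equivalent; both directions hold.

[⇐] Suppose t³ ≡ 6 (mod 15). The only residue r in {0, …, 14} with r³ ≡ 6 (mod 15) is r = 6, so t ≡ 6 (mod 15).

[⇒] Suppose t ≡ 6 (mod 15). Write t = 15j + 6. Then (15j + 6)³ = 3375j³ + 4050j² + 1620j + 216 = 15(225j³ + 270j² + 108j + 14) + 6, so t³ ≡ 6 (mod 15).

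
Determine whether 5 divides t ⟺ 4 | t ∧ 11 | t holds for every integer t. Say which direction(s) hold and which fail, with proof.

Forward direction. This fails: take t = 5. Certainly 5 ∣ 5, but 4 ∤ 5.

Converse. This fails: take t = 44. Both 4 ∣ 44 and 11 ∣ 44, yet 44 is not a multiple of 5 (since 44 = 8·5 + 4), so 5 ∤ 44.

Neither implication holds.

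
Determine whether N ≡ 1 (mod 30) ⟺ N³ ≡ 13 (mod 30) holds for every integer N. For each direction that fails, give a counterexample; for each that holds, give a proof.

[⇒] This fails: take N = 1. Then 1 ≡ 1 (mod 30), but 1³ = 1 ≡ 1 (mod 30), not 13.

[⇐] This fails: take N = 7. Then 7³ = 343 ≡ 13 (mod 30), yet 7 ≡ 7 (mod 30), not 1.

Neither direction holds.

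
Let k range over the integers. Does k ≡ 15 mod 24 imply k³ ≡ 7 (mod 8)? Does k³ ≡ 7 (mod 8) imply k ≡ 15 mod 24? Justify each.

(⇒) Suppose k ≡ 15 (mod 24). Then k³ ≡ 15³ = 3375 (mod 24), and since 8 ∣ 24, also k³ ≡ 7 (mod 8).

(⇐) This fails: take k = 7. Then 7³ = 343 ≡ 7 (mod 8), yet 7 ≡ 7 (mod 24), not 15.

Not equivalent: only (⇒) holds.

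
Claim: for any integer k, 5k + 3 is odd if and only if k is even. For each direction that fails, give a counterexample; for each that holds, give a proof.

Both directions hold; the statement is true.

(⟹) Suppose 5k + 3 is odd. Since 5 is odd, 5k and k have the same parity, so 5k + 3 ≡ k + 3 (mod 2). As 3 is odd, 5k + 3 is odd exactly when k is even. Thus k is even.

(⟸) Conversely, suppose k is even; write k = 2j. Then 5k + 3 = 5·(2j) + 3 = 2·5j + 3, which is odd.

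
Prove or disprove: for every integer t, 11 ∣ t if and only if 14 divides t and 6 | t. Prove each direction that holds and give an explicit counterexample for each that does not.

(→) This fails: take t = 11. Certainly 11 ∣ 11, but 14 ∤ 11.

(←) This fails: take t = 42. Both 14 ∣ 42 and 6 ∣ 42, yet 42 is not a multiple of 11 (since 42 = 3·11 + 9), so 11 ∤ 42.

Neither implication holds.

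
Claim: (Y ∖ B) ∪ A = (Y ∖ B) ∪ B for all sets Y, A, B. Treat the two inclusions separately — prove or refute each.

Neither inclusion holds.

(⊆) This inclusion fails. Take Y = ∅, A = {1}, B = ∅; then 1 ∈ (Y ∖ B) ∪ A but 1 ∉ (Y ∖ B) ∪ B.

(⊇) This inclusion fails. Take Y = ∅, A = ∅, B = {1}; then 1 ∈ (Y ∖ B) ∪ B but 1 ∉ (Y ∖ B) ∪ A.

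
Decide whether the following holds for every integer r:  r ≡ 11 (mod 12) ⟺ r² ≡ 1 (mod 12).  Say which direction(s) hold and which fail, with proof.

The forward direction holds; the converse fails.

(⟹) Suppose r ≡ 11 (mod 12). Write r = 12j + 11. Then (12j + 11)² = 144j² + 264j + 121 = 12(12j² + 22j + 10) + 1, so r² ≡ 1 (mod 12).

(⟸) This fails: take r = 1. Then 1² = 1 ≡ 1 (mod 12), yet 1 ≡ 1 (mod 12), not 11.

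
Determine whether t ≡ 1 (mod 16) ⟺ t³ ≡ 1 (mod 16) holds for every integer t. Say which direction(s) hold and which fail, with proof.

Both directions hold; the statement is true.

Forward direction. Suppose t ≡ 1 (mod 16). Write t = 16j + 1. Then (16j + 1)³ = 4096j³ + 768j² + 48j + 1 = 16(256j³ + 48j² + 3j) + 1, so t³ ≡ 1 (mod 16).

Converse. Suppose t³ ≡ 1 (mod 16). The only residue r in {0, …, 15} with r³ ≡ 1 (mod 16) is r = 1, so t ≡ 1 (mod 16).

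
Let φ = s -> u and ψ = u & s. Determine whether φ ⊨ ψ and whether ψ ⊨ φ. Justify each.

Not equivalent: only (⇐) holds.

(⇒) This fails. Under s = F, u = F, the left side is true but the right side is false.

(⇐) Assume the antecedent. If s is true, the antecedent forces (s = T, u = T), and s -> u holds there. If s is false, the antecedent cannot hold. Either way s -> u holds.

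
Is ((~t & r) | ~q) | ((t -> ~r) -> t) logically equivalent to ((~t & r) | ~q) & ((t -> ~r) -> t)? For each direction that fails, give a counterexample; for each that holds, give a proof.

(⇐) Assume the antecedent. If t is true, the consequent reduces to true regardless of the other variables. If t is false, the antecedent cannot hold. Either way the consequent holds.

(⇒) This fails. Under t = F, r = F, q = F, the left side is true but the right side is false.

The forward direction fails; the converse holds.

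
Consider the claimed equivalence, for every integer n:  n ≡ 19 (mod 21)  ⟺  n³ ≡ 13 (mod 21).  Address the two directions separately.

Forward direction. Suppose n ≡ 19 (mod 21). Write n = 21j + 19. Then (21j + 19)³ = 9261j³ + 25137j² + 22743j + 6859 = 21(441j³ + 1197j² + 1083j + 326) + 13, so n³ ≡ 13 (mod 21).

Converse. This fails: take n = 10. Then 10³ = 1000 ≡ 13 (mod 21), yet 10 ≡ 10 (mod 21), not 19.

The forward direction holds; the converse fails.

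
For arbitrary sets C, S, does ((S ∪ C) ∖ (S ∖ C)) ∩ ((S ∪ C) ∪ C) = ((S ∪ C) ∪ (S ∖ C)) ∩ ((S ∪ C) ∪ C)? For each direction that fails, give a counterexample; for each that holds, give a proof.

(⊆) holds; (⊇) fails.

(⊆) Let x ∈ ((S ∪ C) ∖ (S ∖ C)) ∩ ((S ∪ C) ∪ C). Then either x ∈ C and x ∉ S; or x ∈ C ∩ S. In each case x ∈ ((S ∪ C) ∪ (S ∖ C)) ∩ ((S ∪ C) ∪ C), so ((S ∪ C) ∖ (S ∖ C)) ∩ ((S ∪ C) ∪ C) ⊆ ((S ∪ C) ∪ (S ∖ C)) ∩ ((S ∪ C) ∪ C).

(⊇) This inclusion fails. Take C = ∅, S = {1}; then 1 ∈ ((S ∪ C) ∪ (S ∖ C)) ∩ ((S ∪ C) ∪ C) but 1 ∉ ((S ∪ C) ∖ (S ∖ C)) ∩ ((S ∪ C) ∪ C).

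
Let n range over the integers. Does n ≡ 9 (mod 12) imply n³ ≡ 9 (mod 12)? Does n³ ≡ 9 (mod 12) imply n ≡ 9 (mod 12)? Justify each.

Equivalent; both directions hold.

[⇒] Suppose n ≡ 9 (mod 12). Write n = 12j + 9. Then (12j + 9)³ = 1728j³ + 3888j² + 2916j + 729 = 12(144j³ + 324j² + 243j + 60) + 9, so n³ ≡ 9 (mod 12).

[⇐] Conversely, suppose n³ ≡ 9 (mod 12). The only residue r in {0, …, 11} with r³ ≡ 9 (mod 12) is r = 9, so n ≡ 9 (mod 12).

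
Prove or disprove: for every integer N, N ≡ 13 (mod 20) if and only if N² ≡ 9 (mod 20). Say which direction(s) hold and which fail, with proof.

[⇐] This fails: take N = 3. Then 3² = 9 ≡ 9 (mod 20), yet 3 ≡ 3 (mod 20), not 13.

[⇒] Suppose N ≡ 13 (mod 20). Write N = 20j + 13. Then (20j + 13)² = 400j² + 520j + 169 = 20(20j² + 26j + 8) + 9, so N² ≡ 9 (mod 20).

The forward direction holds; the converse fails.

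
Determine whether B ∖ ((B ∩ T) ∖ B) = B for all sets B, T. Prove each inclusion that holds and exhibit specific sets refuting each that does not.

(⟹) Let x ∈ B ∖ ((B ∩ T) ∖ B). Then either x ∈ B and x ∉ T; or x ∈ B ∩ T. In each case x ∈ B, so B ∖ ((B ∩ T) ∖ B) ⊆ B.

(⟸) Let x ∈ B. Then either x ∈ B and x ∉ T; or x ∈ B ∩ T. In each case x ∈ B ∖ ((B ∩ T) ∖ B), so B ⊆ B ∖ ((B ∩ T) ∖ B).

Both inclusions hold; the sets are equal.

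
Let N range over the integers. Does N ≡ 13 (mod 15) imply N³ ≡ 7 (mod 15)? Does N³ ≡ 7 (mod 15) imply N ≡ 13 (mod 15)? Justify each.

(→) Suppose N ≡ 13 (mod 15). Write N = 15j + 13. Then (15j + 13)³ = 3375j³ + 8775j² + 7605j + 2197 = 15(225j³ + 585j² + 507j + 146) + 7, so N³ ≡ 7 (mod 15).

(←) Conversely, suppose N³ ≡ 7 (mod 15). The only residue r in {0, …, 14} with r³ ≡ 7 (mod 15) is r = 13, so N ≡ 13 (mod 15).

The biconditional holds.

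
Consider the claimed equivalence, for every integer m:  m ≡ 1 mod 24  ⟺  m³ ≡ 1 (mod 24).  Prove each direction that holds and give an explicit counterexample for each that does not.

Equivalent; both directions hold.

(⟹) Suppose m ≡ 1 mod 24. Write m = 24j + 1. Then (24j + 1)³ = 13824j³ + 1728j² + 72j + 1 = 24(576j³ + 72j² + 3j) + 1, so m³ ≡ 1 (mod 24).

(⟸) Conversely, suppose m³ ≡ 1 (mod 24). The only residue r in {0, …, 23} with r³ ≡ 1 (mod 24) is r = 1, so m ≡ 1 (mod 24).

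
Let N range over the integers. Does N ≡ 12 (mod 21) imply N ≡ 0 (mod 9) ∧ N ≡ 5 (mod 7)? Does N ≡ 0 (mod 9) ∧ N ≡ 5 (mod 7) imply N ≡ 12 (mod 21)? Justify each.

(⇐) If N ≡ 0 (mod 9) and N ≡ 5 (mod 7), then by the Chinese remainder theorem N ≡ 54 (mod 63). Since 54 ≡ 12 (mod 21) and 21 ∣ 63, we get N ≡ 12 (mod 21).

(⇒) This fails: N = 33 gives 33 ≡ 12 (mod 21) but 33 ≡ 6 (mod 9), so the conjunction on the right does not hold.

Only the converse holds.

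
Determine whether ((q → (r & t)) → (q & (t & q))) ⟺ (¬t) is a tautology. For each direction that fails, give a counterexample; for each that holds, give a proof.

[⇒] This fails. Under t = T, q = T, r = F, the left side is true but the right side is false.

[⇐] This fails. Under t = F, q = F, r = F, the left side is false but the right side is true.

Neither implication holds.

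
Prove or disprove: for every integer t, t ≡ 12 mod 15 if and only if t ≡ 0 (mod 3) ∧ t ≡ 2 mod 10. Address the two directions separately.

(⇒) fails; (⇐) holds.

[⇒] This fails: t = 27 gives 27 ≡ 12 (mod 15) but 27 ≡ 7 (mod 10), so the conjunction on the right does not hold.

[⇐] Conversely, if t ≡ 0 (mod 3) and t ≡ 2 (mod 10), then by the Chinese remainder theorem t ≡ 12 (mod 30). Since 12 ≡ 12 (mod 15) and 15 ∣ 30, we get t ≡ 12 (mod 15).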